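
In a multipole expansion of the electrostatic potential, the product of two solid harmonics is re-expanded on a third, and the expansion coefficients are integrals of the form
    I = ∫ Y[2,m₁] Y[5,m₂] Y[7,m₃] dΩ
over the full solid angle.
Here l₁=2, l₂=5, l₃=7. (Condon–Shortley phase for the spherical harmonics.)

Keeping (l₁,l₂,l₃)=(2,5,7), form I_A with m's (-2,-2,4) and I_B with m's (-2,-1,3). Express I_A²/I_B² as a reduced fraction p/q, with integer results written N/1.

11/7

Same 2,5,7: normalisation and zero-m 3j drop out of the ratio.
A: Δ: 0! 4! 10! / 15! → 1/15015; sum: t=0:+1/725760 = 1/725760; 3j²(2 5 7; -2 -2 4) = Δ·Π!·Σ² = 2/91  (sign -1)
B: Δ: 0! 4! 10! / 15! → 1/15015; sum: t=0:+1/414720 = 1/414720; 3j²(2 5 7; -2 -1 3) = Δ·Π!·Σ² = 2/143  (sign +1)
I_A²/I_B² = (2/91)/(2/143) = 11/7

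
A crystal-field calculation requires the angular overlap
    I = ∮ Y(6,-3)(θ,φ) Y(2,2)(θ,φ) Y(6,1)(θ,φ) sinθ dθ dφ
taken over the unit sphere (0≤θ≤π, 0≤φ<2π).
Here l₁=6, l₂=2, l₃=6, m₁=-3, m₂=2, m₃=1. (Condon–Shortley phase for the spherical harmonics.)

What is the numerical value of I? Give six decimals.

0.177674

Checks pass: Σm=0; 14 even; l₃=6∈[4,8].
(2·6+1)(2·2+1)(2·6+1) = 845
Δ: 2! 10! 2! / 15! → 1/90090
sum: t=0:+1/69120 t=1:−1/14400 t=2:+1/69120 = -7/172800
3j²(6 2 6; 0 0 0) = Δ·Π!·Σ² = 14/715  (sign -1)
sum: t=2:+1/120960 = 1/120960
3j²(6 2 6; -3 2 1) = Δ·Π!·Σ² = 24/1001  (sign -1)
combine: 4πI² = 845·14/715·24/1001 = 48/121
take √, sign +1: I = 0.17767364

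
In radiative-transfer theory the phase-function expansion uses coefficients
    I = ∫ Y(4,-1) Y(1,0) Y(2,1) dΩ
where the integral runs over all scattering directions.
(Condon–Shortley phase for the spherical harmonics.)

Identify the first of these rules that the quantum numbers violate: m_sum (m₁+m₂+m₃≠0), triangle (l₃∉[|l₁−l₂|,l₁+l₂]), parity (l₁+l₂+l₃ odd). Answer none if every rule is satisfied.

triangle

Σmᵢ = 0  ✓
l₃∈[|l₁−l₂|,l₁+l₂]=[3,5], have l₃=2  ✗
Σlᵢ = 7 ⇒ odd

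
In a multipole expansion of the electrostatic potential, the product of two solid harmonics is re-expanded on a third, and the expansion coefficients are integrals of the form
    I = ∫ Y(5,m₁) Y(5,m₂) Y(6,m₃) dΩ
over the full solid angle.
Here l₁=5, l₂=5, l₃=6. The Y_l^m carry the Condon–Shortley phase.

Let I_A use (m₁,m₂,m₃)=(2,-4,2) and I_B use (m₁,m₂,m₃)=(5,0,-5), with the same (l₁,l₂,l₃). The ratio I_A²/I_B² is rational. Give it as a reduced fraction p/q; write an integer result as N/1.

l's match ⇒ only the (l;m) 3-j factors differ between A and B.
A: triangle coeff Δ(5,5,6) = 1/28588560; Σ_t [0,1]: t=0:+1/103680 t=1:−1/207360 = 1/207360; (3j)²=21/2431 [(5 5 6; 2 -4 2)], sign=+1
B: triangle coeff Δ(5,5,6) = 1/28588560; Σ_t [0,0]: t=0:+1/2073600 = 1/2073600; (3j)²=15/884 [(5 5 6; 5 0 -5)], sign=-1
I_A²/I_B² = (21/2431)/(15/884) = 28/55

28/55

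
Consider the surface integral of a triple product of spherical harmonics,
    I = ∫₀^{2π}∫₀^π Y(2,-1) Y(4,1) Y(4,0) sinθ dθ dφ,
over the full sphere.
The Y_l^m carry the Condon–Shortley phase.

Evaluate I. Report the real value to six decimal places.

-0.044869

m-sum 0 ✓  L=10 even ✓  2≤4≤6 ✓
Π(2lᵢ+1) = 5×9×9 = 405
triangle coeff Δ(2,4,4) = 1/13860
Σ_t [0,2]: t=0:+1/192 t=1:−1/36 t=2:+1/192 = -5/288
(3j)²=20/693 [(2 4 4; 0 0 0)], sign=-1
Σ_t [1,2]: t=1:−1/96 t=2:+1/72 = 1/288
(3j)²=1/462 [(2 4 4; -1 1 0)], sign=+1
⇒ 4πI² = 150/5929
I = (-1)√(150/5929/(4π)) = -0.04486937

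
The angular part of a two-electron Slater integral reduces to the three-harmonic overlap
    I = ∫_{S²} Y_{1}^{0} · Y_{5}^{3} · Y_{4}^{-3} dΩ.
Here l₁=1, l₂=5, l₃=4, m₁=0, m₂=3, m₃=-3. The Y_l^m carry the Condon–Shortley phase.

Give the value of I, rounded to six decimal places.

-0.196426

m-sum 0 ✓  L=10 even ✓  4≤4≤6 ✓
Π(2lᵢ+1) = 3×11×9 = 297
triangle coeff Δ(1,5,4) = 1/495
Σ_t [1,1]: t=1:−1/576 = -1/576
(3j)²=5/99 [(1 5 4; 0 0 0)], sign=-1
Σ_t [1,1]: t=1:−1/5040 = -1/5040
(3j)²=16/495 [(1 5 4; 0 3 -3)], sign=+1
⇒ 4πI² = 16/33
I = (-1)√(16/33/(4π)) = -0.19642560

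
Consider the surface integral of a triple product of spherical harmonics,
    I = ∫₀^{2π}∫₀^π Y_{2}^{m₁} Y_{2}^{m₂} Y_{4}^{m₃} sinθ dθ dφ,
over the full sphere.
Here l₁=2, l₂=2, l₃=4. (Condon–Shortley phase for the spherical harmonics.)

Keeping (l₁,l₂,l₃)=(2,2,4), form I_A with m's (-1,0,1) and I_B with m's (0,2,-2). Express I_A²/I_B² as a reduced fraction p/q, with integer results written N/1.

2/1

Same 2,2,4: normalisation and zero-m 3j drop out of the ratio.
A: Δ: 0! 4! 4! / 9! → 1/630; sum: t=0:+1/24 = 1/24; 3j²(2 2 4; -1 0 1) = Δ·Π!·Σ² = 1/21  (sign -1)
B: Δ: 0! 4! 4! / 9! → 1/630; sum: t=0:+1/96 = 1/96; 3j²(2 2 4; 0 2 -2) = Δ·Π!·Σ² = 1/42  (sign +1)
I_A²/I_B² = (1/21)/(1/42) = 2/1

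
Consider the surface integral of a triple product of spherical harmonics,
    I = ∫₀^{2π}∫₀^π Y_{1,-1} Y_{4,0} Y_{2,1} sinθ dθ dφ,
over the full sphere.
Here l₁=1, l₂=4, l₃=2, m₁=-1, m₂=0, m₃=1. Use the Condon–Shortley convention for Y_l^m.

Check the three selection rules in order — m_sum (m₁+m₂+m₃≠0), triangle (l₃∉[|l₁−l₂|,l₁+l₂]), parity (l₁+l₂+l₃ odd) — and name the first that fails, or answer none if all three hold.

triangle

Σmᵢ = 0  ✓
l₃∈[|l₁−l₂|,l₁+l₂]=[3,5], have l₃=2  ✗
Σlᵢ = 7 ⇒ odd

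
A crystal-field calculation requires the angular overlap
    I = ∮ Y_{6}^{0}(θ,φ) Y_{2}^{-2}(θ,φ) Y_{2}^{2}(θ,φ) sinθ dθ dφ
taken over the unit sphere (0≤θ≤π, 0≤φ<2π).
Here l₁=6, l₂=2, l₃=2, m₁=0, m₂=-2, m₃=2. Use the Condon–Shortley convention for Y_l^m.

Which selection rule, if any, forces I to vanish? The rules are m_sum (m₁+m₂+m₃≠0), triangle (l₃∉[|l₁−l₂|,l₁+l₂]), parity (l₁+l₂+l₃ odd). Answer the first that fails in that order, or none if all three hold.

azimuthal sum: 0 − 2 + 2 = 0  ✓
4 ≤ 2 ≤ 8 (triangle on l)  ✗
L = 6 + 2 + 2 = 10 (even)

triangle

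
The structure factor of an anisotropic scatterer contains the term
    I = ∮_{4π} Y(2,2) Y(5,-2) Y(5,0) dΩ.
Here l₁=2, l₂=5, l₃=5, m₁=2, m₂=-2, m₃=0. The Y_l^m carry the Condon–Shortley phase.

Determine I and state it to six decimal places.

Rules hold: Σm=0, L=12 even, 3≤5≤7.
N = 5·11·11 = 605
Δ = 2!·2!·8!/13! = 1/38610
Racah Σ t=0..2: t=0:+1/2880 t=1:−1/576 t=2:+1/2880 = -1/960
⇒ 3j(2 5 5; 0 0 0)² = 10/429, sgn +1
Racah Σ t=0..0: t=0:+1/2880 = 1/2880
⇒ 3j(2 5 5; 2 -2 0)² = 14/429, sgn -1
4πI² = N·(3j₀)²·(3jₘ)² = 700/1521
I = -1·√(0.460224/4π) = -0.19137248

-0.191372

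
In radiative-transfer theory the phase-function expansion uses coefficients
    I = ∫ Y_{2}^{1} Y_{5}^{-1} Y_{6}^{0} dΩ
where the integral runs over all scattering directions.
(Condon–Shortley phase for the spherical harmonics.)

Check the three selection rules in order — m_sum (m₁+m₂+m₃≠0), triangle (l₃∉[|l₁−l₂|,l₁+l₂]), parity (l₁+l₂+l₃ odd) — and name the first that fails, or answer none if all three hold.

m₁+m₂+m₃ = 1 − 1 + 0 = 0  ✓
triangle: |2−5|=3 ≤ l₃=6 ≤ 2+5=7  ✓
parity: l₁+l₂+l₃ = 13 is odd  ✗

parity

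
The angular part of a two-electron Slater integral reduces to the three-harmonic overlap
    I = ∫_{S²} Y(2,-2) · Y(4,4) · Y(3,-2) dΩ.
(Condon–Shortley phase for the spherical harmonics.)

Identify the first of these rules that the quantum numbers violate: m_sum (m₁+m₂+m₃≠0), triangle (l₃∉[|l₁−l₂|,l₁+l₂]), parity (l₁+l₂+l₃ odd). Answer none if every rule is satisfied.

parity

Σmᵢ = 0  ✓
l₃∈[|l₁−l₂|,l₁+l₂]=[2,6], have l₃=3  ✓
Σlᵢ = 9 ⇒ odd  ✗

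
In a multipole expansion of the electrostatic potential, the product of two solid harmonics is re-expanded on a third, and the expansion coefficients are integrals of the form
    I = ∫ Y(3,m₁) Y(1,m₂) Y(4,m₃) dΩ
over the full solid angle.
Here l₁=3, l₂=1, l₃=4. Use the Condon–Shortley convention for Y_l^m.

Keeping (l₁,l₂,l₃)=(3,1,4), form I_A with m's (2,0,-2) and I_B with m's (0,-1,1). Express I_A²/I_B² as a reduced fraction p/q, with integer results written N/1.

Same 3,1,4: normalisation and zero-m 3j drop out of the ratio.
A: Δ: 0! 6! 2! / 9! → 1/252; sum: t=0:+1/120 = 1/120; 3j²(3 1 4; 2 0 -2) = Δ·Π!·Σ² = 1/21  (sign +1)
B: Δ: 0! 6! 2! / 9! → 1/252; sum: t=0:+1/72 = 1/72; 3j²(3 1 4; 0 -1 1) = Δ·Π!·Σ² = 5/126  (sign -1)
I_A²/I_B² = (1/21)/(5/126) = 6/5

6/5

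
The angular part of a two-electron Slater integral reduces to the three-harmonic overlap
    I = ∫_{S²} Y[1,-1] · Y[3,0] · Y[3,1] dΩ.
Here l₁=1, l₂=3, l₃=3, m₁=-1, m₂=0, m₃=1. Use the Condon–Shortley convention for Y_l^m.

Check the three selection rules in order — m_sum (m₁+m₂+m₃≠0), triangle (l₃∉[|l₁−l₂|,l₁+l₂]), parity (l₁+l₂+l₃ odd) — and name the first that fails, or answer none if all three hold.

parity

m₁+m₂+m₃ = -1 + 0 + 1 = 0  ✓
triangle: |1−3|=2 ≤ l₃=3 ≤ 1+3=4  ✓
parity: l₁+l₂+l₃ = 7 is odd  ✗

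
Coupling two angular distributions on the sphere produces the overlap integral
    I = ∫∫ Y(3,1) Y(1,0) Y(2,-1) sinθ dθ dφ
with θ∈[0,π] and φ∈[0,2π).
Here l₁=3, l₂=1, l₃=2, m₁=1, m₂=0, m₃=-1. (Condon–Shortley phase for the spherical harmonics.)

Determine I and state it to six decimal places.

Rules hold: Σm=0, L=6 even, 2≤2≤4.
N = 7·3·5 = 105
Δ = 2!·4!·0!/7! = 1/105
Racah Σ t=1..1: t=1:−1/4 = -1/4
⇒ 3j(3 1 2; 0 0 0)² = 3/35, sgn -1
Racah Σ t=1..1: t=1:−1/6 = -1/6
⇒ 3j(3 1 2; 1 0 -1)² = 8/105, sgn +1
4πI² = N·(3j₀)²·(3jₘ)² = 24/35
I = -1·√(0.685714/4π) = -0.23359668

-0.233597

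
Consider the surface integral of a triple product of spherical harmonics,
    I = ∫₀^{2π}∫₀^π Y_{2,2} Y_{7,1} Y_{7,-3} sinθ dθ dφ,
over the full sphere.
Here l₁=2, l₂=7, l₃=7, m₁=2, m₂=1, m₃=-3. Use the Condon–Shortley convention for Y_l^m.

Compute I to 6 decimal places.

m-sum 0 ✓  L=16 even ✓  5≤7≤9 ✓
Π(2lᵢ+1) = 5×15×15 = 1125
triangle coeff Δ(2,7,7) = 1/185640
Σ_t [0,2]: t=0:+1/2419200 t=1:−1/518400 t=2:+1/2419200 = -1/907200
(3j)²=56/3315 [(2 7 7; 0 0 0)], sign=+1
Σ_t [0,0]: t=0:+1/3870720 = 1/3870720
(3j)²=135/6188 [(2 7 7; 2 1 -3)], sign=+1
⇒ 4πI² = 20250/48841
I = (+1)√(20250/48841/(4π)) = 0.18164160

0.181642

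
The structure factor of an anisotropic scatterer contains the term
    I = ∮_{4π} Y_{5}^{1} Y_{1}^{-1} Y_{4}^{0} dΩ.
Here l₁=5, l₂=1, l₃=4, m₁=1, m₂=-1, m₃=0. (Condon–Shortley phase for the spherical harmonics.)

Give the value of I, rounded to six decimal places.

Rules hold: Σm=0, L=10 even, 4≤4≤6.
N = 11·3·9 = 297
Δ = 2!·8!·0!/11! = 1/495
Racah Σ t=1..1: t=1:−1/576 = -1/576
⇒ 3j(5 1 4; 0 0 0)² = 5/99, sgn -1
Racah Σ t=0..0: t=0:+1/1152 = 1/1152
⇒ 3j(5 1 4; 1 -1 0)² = 1/33, sgn +1
4πI² = N·(3j₀)²·(3jₘ)² = 5/11
I = -1·√(0.454545/4π) = -0.19018827

-0.190188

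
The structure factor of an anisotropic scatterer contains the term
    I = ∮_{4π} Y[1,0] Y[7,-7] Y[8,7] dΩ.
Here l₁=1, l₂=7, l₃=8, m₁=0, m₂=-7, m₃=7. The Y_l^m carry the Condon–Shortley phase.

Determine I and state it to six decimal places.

-0.118504

m-sum 0 ✓  L=16 even ✓  6≤8≤8 ✓
Π(2lᵢ+1) = 3×15×17 = 765
triangle coeff Δ(1,7,8) = 1/2040
Σ_t [0,0]: t=0:+1/25401600 = 1/25401600
(3j)²=8/255 [(1 7 8; 0 0 0)], sign=+1
Σ_t [0,0]: t=0:+1/87178291200 = 1/87178291200
(3j)²=1/136 [(1 7 8; 0 -7 7)], sign=-1
⇒ 4πI² = 3/17
I = (-1)√(3/17/(4π)) = -0.11850352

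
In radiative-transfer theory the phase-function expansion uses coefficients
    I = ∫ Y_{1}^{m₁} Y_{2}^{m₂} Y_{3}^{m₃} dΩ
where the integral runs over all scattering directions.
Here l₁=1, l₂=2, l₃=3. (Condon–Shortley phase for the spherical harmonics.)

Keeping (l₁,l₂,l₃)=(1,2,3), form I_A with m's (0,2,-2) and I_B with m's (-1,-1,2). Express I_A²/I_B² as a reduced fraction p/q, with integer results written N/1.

Same 1,2,3: normalisation and zero-m 3j drop out of the ratio.
A: Δ: 0! 2! 4! / 7! → 1/105; sum: t=0:+1/24 = 1/24; 3j²(1 2 3; 0 2 -2) = Δ·Π!·Σ² = 1/21  (sign -1)
B: Δ: 0! 2! 4! / 7! → 1/105; sum: t=0:+1/12 = 1/12; 3j²(1 2 3; -1 -1 2) = Δ·Π!·Σ² = 2/21  (sign -1)
I_A²/I_B² = (1/21)/(2/21) = 1/2

1/2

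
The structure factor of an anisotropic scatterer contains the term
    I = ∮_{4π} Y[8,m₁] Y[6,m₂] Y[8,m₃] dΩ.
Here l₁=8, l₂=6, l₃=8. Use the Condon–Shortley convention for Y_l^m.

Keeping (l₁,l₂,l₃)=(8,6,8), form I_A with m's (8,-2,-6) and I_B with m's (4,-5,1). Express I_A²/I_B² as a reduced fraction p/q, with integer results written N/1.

Same 8,6,8: normalisation and zero-m 3j drop out of the ratio.
A: Δ: 6! 10! 6! / 23! → 1/13742520792; sum: t=0:+1/125411328000 = 1/125411328000; 3j²(8 6 8; 8 -2 -6) = Δ·Π!·Σ² = 364/22287  (sign +1)
B: Δ: 6! 10! 6! / 23! → 1/13742520792; sum: t=0:+1/1492992000 t=1:−1/2612736000 = 1/3483648000; 3j²(8 6 8; 4 -5 1) = Δ·Π!·Σ² = 486/96577  (sign -1)
I_A²/I_B² = (364/22287)/(486/96577) = 2366/729

2366/729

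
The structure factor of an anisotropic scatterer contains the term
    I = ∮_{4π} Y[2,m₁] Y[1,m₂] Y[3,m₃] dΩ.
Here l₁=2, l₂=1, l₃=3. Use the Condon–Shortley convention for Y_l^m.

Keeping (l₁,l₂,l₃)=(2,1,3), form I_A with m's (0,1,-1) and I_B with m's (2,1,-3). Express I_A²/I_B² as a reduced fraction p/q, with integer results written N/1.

2/5

l's match ⇒ only the (l;m) 3-j factors differ between A and B.
A: triangle coeff Δ(2,1,3) = 1/105; Σ_t [0,0]: t=0:+1/8 = 1/8; (3j)²=2/35 [(2 1 3; 0 1 -1)], sign=+1
B: triangle coeff Δ(2,1,3) = 1/105; Σ_t [0,0]: t=0:+1/48 = 1/48; (3j)²=1/7 [(2 1 3; 2 1 -3)], sign=+1
I_A²/I_B² = (2/35)/(1/7) = 2/5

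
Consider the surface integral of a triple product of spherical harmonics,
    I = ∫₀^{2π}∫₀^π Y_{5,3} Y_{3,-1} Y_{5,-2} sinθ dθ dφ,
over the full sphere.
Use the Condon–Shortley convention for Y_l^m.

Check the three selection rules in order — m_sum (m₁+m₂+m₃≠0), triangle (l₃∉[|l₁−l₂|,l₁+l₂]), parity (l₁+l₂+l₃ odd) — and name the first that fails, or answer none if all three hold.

parity

m₁+m₂+m₃ = 3 − 1 − 2 = 0  ✓
triangle: |5−3|=2 ≤ l₃=5 ≤ 5+3=8  ✓
parity: l₁+l₂+l₃ = 13 is odd  ✗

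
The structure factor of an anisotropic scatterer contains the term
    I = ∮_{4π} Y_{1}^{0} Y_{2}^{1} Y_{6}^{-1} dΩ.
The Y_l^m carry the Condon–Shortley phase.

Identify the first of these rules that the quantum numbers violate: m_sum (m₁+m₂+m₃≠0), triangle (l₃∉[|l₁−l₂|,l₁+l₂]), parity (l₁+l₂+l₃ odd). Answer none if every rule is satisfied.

triangle

azimuthal sum: 0 + 1 − 1 = 0  ✓
1 ≤ 6 ≤ 3 (triangle on l)  ✗
L = 1 + 2 + 6 = 9 (odd)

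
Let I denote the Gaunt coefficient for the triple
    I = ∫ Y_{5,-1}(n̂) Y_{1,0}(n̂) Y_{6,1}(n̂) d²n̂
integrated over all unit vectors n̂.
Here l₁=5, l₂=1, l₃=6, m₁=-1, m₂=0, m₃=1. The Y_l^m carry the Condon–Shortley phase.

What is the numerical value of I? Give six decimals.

Rules hold: Σm=0, L=12 even, 4≤6≤6.
N = 11·3·13 = 429
Δ = 0!·10!·2!/13! = 1/858
Racah Σ t=0..0: t=0:+1/14400 = 1/14400
⇒ 3j(5 1 6; 0 0 0)² = 6/143, sgn +1
Racah Σ t=0..0: t=0:+1/17280 = 1/17280
⇒ 3j(5 1 6; -1 0 1)² = 35/858, sgn -1
4πI² = N·(3j₀)²·(3jₘ)² = 105/143
I = -1·√(0.734266/4π) = -0.24172507

-0.241725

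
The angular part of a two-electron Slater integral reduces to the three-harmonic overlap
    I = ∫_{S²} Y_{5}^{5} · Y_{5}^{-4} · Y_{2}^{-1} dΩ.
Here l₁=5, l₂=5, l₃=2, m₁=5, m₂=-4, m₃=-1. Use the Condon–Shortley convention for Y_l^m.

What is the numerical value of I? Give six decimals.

-0.187924

m-sum 0 ✓  L=12 even ✓  0≤2≤10 ✓
Π(2lᵢ+1) = 11×11×5 = 605
triangle coeff Δ(5,5,2) = 1/38610
Σ_t [3,5]: t=3:−1/2880 t=4:+1/576 t=5:−1/2880 = 1/960
(3j)²=10/429 [(5 5 2; 0 0 0)], sign=+1
Σ_t [0,0]: t=0:+1/80640 = 1/80640
(3j)²=9/286 [(5 5 2; 5 -4 -1)], sign=-1
⇒ 4πI² = 75/169
I = (-1)√(75/169/(4π)) = -0.18792404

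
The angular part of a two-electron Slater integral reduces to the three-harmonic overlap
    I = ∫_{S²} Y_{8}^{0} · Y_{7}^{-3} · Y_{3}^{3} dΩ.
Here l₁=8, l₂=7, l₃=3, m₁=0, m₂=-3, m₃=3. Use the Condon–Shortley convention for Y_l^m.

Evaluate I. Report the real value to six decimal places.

m-sum 0 ✓  L=18 even ✓  1≤3≤15 ✓
Π(2lᵢ+1) = 17×15×7 = 1785
triangle coeff Δ(8,7,3) = 1/5290740
Σ_t [5,7]: t=5:−1/7257600 t=6:+1/2073600 t=7:−1/7257600 = 1/4838400
(3j)²=252/20995 [(8 7 3; 0 0 0)], sign=-1
Σ_t [4,4]: t=4:+1/46448640 = 1/46448640
(3j)²=75/8398 [(8 7 3; 0 -3 3)], sign=+1
⇒ 4πI² = 198450/1037153
I = (-1)√(198450/1037153/(4π)) = -0.12339547

-0.123395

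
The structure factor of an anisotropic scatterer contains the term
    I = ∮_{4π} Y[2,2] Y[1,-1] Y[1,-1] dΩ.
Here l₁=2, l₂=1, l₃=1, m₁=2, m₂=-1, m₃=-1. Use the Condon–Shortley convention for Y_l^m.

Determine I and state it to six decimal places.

Checks pass: Σm=0; 4 even; l₃=1∈[1,3].
(2·2+1)(2·1+1)(2·1+1) = 45
Δ: 2! 2! 0! / 5! → 1/30
sum: t=1:−1/1 = -1/1
3j²(2 1 1; 0 0 0) = Δ·Π!·Σ² = 2/15  (sign +1)
sum: t=0:+1/4 = 1/4
3j²(2 1 1; 2 -1 -1) = Δ·Π!·Σ² = 1/5  (sign +1)
combine: 4πI² = 45·2/15·1/5 = 6/5
take √, sign +1: I = 0.30901936

0.309019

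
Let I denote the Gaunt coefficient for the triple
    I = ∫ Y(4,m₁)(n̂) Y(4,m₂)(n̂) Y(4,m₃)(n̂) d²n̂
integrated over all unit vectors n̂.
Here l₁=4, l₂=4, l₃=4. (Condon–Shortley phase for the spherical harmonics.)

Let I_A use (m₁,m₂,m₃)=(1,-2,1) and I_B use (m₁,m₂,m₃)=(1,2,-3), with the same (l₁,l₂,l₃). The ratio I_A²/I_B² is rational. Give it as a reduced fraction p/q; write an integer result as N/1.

Shared (l₁,l₂,l₃)=(4,4,4): N and (l;000)² cancel in I_A²/I_B².
A: Δ = 4!·4!·4!/13! = 1/450450; Racah Σ t=0..2: t=0:+1/576 t=1:−1/144 t=2:+1/576 = -1/288; ⇒ 3j(4 4 4; 1 -2 1)² = 20/1001, sgn +1
B: Δ = 4!·4!·4!/13! = 1/450450; Racah Σ t=2..3: t=2:+1/576 t=3:−1/864 = 1/1728; ⇒ 3j(4 4 4; 1 2 -3)² = 5/1287, sgn -1
I_A²/I_B² = (20/1001)/(5/1287) = 36/7

36/7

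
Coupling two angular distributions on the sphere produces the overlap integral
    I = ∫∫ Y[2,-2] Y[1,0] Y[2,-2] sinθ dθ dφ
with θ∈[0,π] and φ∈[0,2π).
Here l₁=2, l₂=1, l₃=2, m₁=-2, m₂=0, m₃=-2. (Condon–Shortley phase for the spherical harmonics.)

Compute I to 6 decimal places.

Σmᵢ = -4 ≠ 0, so the φ-integral vanishes; I = 0

0.000000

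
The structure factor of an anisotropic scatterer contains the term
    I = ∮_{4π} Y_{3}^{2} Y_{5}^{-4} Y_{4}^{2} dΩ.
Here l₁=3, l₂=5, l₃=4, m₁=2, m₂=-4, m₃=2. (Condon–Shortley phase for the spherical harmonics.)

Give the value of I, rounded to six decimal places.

m-sum 0 ✓  L=12 even ✓  2≤4≤8 ✓
Π(2lᵢ+1) = 7×11×9 = 693
triangle coeff Δ(3,5,4) = 1/180180
Σ_t [1,3]: t=1:−1/576 t=2:+1/144 t=3:−1/576 = 1/288
(3j)²=20/1001 [(3 5 4; 0 0 0)], sign=+1
Σ_t [0,1]: t=0:+1/2880 t=1:−1/8640 = 1/4320
(3j)²=8/429 [(3 5 4; 2 -4 2)], sign=+1
⇒ 4πI² = 480/1859
I = (+1)√(480/1859/(4π)) = 0.14334284

0.143343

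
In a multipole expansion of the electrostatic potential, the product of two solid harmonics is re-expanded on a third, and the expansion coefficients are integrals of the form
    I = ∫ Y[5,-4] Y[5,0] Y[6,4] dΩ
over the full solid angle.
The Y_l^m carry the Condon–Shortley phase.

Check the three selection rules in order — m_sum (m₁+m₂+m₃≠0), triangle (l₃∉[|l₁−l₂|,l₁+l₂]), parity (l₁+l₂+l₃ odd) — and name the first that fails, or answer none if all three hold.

none

azimuthal sum: -4 + 0 + 4 = 0  ✓
0 ≤ 6 ≤ 10 (triangle on l)  ✓
L = 5 + 5 + 6 = 16 (even)  ✓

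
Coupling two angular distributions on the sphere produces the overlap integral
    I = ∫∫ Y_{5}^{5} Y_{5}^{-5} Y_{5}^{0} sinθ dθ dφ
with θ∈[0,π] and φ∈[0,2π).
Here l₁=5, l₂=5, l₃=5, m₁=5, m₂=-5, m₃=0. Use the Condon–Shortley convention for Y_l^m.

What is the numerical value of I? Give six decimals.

L=15 odd ⇒ parity kills the (l;000) factor ⇒ I = 0

0.000000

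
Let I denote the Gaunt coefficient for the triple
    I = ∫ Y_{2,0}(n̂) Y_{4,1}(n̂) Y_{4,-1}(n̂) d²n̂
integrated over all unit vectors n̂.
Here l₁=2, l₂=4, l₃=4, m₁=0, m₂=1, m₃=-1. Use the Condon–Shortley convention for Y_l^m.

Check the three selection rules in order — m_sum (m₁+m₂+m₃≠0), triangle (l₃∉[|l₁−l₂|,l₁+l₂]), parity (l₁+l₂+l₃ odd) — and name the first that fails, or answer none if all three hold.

m₁+m₂+m₃ = 0 + 1 − 1 = 0  ✓
triangle: |2−4|=2 ≤ l₃=4 ≤ 2+4=6  ✓
parity: l₁+l₂+l₃ = 10 is even  ✓

none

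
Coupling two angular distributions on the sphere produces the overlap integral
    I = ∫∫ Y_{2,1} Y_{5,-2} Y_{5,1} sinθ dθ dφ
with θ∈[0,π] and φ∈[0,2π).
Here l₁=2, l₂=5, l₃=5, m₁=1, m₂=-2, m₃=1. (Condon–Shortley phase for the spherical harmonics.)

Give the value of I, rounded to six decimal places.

0.104819

m-sum 0 ✓  L=12 even ✓  3≤5≤7 ✓
Π(2lᵢ+1) = 5×11×11 = 605
triangle coeff Δ(2,5,5) = 1/38610
Σ_t [0,2]: t=0:+1/2880 t=1:−1/576 t=2:+1/2880 = -1/960
(3j)²=10/429 [(2 5 5; 0 0 0)], sign=+1
Σ_t [0,1]: t=0:+1/1440 t=1:−1/2880 = 1/2880
(3j)²=7/715 [(2 5 5; 1 -2 1)], sign=+1
⇒ 4πI² = 70/507
I = (+1)√(70/507/(4π)) = 0.10481902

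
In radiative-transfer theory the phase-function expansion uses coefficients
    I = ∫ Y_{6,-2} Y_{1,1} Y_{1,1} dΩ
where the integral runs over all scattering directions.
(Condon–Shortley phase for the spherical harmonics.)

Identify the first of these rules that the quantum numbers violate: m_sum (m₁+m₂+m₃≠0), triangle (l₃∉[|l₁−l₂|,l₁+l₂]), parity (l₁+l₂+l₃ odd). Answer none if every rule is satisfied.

Σmᵢ = 0  ✓
l₃∈[|l₁−l₂|,l₁+l₂]=[5,7], have l₃=1  ✗
Σlᵢ = 8 ⇒ even

triangle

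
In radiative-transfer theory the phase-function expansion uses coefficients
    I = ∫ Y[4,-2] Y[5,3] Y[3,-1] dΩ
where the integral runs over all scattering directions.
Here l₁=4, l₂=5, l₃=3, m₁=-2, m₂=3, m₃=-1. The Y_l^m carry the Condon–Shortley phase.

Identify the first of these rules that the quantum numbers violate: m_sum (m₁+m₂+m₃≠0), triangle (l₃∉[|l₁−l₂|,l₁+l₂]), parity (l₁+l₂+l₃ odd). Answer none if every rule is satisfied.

none

Σmᵢ = 0  ✓
l₃∈[|l₁−l₂|,l₁+l₂]=[1,9], have l₃=3  ✓
Σlᵢ = 12 ⇒ even  ✓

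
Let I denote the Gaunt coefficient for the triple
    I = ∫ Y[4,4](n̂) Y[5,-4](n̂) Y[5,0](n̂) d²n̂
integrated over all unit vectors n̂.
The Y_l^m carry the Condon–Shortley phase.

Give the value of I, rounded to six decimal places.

Checks pass: Σm=0; 14 even; l₃=5∈[1,9].
(2·4+1)(2·5+1)(2·5+1) = 1089
Δ: 4! 4! 6! / 15! → 1/3153150
sum: t=0:+1/69120 t=1:−1/1728 t=2:+1/576 t=3:−1/1728 t=4:+1/69120 = 7/11520
3j²(4 5 5; 0 0 0) = Δ·Π!·Σ² = 2/143  (sign -1)
sum: t=0:+1/69120 = 1/69120
3j²(4 5 5; 4 -4 0) = Δ·Π!·Σ² = 2/143  (sign -1)
combine: 4πI² = 1089·2/143·2/143 = 36/169
take √, sign +1: I = 0.13019760

0.130198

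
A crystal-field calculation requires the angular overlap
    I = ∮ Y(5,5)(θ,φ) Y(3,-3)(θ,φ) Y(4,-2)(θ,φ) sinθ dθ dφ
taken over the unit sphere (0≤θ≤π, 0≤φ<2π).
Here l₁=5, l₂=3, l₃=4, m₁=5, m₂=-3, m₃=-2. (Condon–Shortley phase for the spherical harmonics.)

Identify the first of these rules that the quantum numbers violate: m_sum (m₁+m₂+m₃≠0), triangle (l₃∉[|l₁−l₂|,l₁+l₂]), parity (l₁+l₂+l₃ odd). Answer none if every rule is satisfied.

Σmᵢ = 0  ✓
l₃∈[|l₁−l₂|,l₁+l₂]=[2,8], have l₃=4  ✓
Σlᵢ = 12 ⇒ even  ✓

none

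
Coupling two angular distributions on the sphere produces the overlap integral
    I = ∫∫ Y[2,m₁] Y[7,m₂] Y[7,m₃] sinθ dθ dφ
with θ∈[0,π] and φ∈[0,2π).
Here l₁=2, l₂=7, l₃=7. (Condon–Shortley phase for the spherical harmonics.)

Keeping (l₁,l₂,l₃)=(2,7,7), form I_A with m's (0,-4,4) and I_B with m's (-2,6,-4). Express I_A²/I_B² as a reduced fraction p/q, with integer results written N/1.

l's match ⇒ only the (l;m) 3-j factors differ between A and B.
A: triangle coeff Δ(2,7,7) = 1/185640; Σ_t [0,2]: t=0:+1/8709120 t=1:−1/7257600 t=2:+1/159667200 = -1/59875200; (3j)²=8/23205 [(2 7 7; 0 -4 4)], sign=+1
B: triangle coeff Δ(2,7,7) = 1/185640; Σ_t [2,2]: t=2:+1/159667200 = 1/159667200; (3j)²=9/1190 [(2 7 7; -2 6 -4)], sign=-1
I_A²/I_B² = (8/23205)/(9/1190) = 16/351

16/351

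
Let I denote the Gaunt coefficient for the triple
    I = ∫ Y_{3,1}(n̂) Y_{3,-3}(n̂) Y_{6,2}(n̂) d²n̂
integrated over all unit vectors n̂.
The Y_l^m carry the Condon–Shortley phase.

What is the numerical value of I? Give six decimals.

0.062728

m-sum 0 ✓  L=12 even ✓  0≤6≤6 ✓
Π(2lᵢ+1) = 7×7×13 = 637
triangle coeff Δ(3,3,6) = 1/12012
Σ_t [0,0]: t=0:+1/1296 = 1/1296
(3j)²=100/3003 [(3 3 6; 0 0 0)], sign=+1
Σ_t [0,0]: t=0:+1/34560 = 1/34560
(3j)²=1/429 [(3 3 6; 1 -3 2)], sign=+1
⇒ 4πI² = 700/14157
I = (+1)√(700/14157/(4π)) = 0.06272757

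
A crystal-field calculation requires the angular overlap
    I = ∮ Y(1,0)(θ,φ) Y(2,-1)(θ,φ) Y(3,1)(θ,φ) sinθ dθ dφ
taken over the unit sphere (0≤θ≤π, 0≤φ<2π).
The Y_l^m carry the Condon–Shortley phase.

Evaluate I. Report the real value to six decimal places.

Checks pass: Σm=0; 6 even; l₃=3∈[1,3].
(2·1+1)(2·2+1)(2·3+1) = 105
Δ: 0! 2! 4! / 7! → 1/105
sum: t=0:+1/4 = 1/4
3j²(1 2 3; 0 0 0) = Δ·Π!·Σ² = 3/35  (sign -1)
sum: t=0:+1/6 = 1/6
3j²(1 2 3; 0 -1 1) = Δ·Π!·Σ² = 8/105  (sign +1)
combine: 4πI² = 105·3/35·8/105 = 24/35
take √, sign -1: I = -0.23359668

-0.233597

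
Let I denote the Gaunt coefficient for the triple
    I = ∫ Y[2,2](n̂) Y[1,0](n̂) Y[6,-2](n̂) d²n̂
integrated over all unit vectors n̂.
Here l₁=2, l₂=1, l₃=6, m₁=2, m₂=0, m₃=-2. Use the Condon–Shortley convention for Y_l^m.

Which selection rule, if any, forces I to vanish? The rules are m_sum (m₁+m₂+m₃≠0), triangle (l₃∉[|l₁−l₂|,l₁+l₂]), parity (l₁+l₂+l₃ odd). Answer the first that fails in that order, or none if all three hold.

triangle

m₁+m₂+m₃ = 2 + 0 − 2 = 0  ✓
triangle: |2−1|=1 ≤ l₃=6 ≤ 2+1=3  ✗
parity: l₁+l₂+l₃ = 9 is odd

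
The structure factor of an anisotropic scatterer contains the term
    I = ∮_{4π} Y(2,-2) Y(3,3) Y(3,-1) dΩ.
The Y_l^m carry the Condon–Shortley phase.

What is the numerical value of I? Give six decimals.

0.132981

Rules hold: Σm=0, L=8 even, 1≤3≤5.
N = 5·7·7 = 245
Δ = 2!·2!·4!/9! = 1/3780
Racah Σ t=0..2: t=0:+1/24 t=1:−1/4 t=2:+1/24 = -1/6
⇒ 3j(2 3 3; 0 0 0)² = 4/105, sgn +1
Racah Σ t=2..2: t=2:+1/96 = 1/96
⇒ 3j(2 3 3; -2 3 -1)² = 1/42, sgn +1
4πI² = N·(3j₀)²·(3jₘ)² = 2/9
I = +1·√(0.222222/4π) = 0.13298076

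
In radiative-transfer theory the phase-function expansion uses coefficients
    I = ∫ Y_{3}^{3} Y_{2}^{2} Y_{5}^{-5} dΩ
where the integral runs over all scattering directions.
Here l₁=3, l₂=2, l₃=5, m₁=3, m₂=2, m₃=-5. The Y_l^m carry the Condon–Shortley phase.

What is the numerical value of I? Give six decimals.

-0.347235

m-sum 0 ✓  L=10 even ✓  1≤5≤5 ✓
Π(2lᵢ+1) = 7×5×11 = 385
triangle coeff Δ(3,2,5) = 1/2310
Σ_t [0,0]: t=0:+1/144 = 1/144
(3j)²=10/231 [(3 2 5; 0 0 0)], sign=-1
Σ_t [0,0]: t=0:+1/17280 = 1/17280
(3j)²=1/11 [(3 2 5; 3 2 -5)], sign=+1
⇒ 4πI² = 50/33
I = (-1)√(50/33/(4π)) = -0.34723469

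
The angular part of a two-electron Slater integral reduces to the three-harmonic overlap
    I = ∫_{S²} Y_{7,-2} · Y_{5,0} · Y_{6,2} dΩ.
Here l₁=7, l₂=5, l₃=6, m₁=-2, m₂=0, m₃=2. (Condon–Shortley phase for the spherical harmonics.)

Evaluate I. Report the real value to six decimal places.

-0.005692

Checks pass: Σm=0; 18 even; l₃=6∈[2,12].
(2·7+1)(2·5+1)(2·6+1) = 2145
Δ: 6! 8! 4! / 19! → 1/174594420
sum: t=1:−1/4147200 t=2:+1/207360 t=3:−1/82944 t=4:+1/207360 t=5:−1/4147200 = -1/345600
3j²(7 5 6; 0 0 0) = Δ·Π!·Σ² = 420/46189  (sign -1)
sum: t=1:−1/116121600 t=2:+1/1451520 t=3:−1/207360 t=4:+1/207360 t=5:−1/1658880 = 1/12902400
3j²(7 5 6; -2 0 2) = Δ·Π!·Σ² = 27/1293292  (sign +1)
combine: 4πI² = 2145·420/46189·27/1293292 = 6075/14919047
take √, sign -1: I = -0.00569243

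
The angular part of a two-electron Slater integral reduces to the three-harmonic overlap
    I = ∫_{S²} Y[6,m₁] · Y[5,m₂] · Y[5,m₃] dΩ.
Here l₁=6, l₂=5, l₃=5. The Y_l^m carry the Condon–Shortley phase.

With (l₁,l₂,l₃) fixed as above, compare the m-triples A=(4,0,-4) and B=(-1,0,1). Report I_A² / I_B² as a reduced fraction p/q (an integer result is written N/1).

9/7

Same 6,5,5: normalisation and zero-m 3j drop out of the ratio.
A: Δ: 6! 6! 4! / 17! → 1/28588560; sum: t=1:−1/345600 t=2:+1/207360 = 1/518400; 3j²(6 5 5; 4 0 -4) = Δ·Π!·Σ² = 12/2431  (sign -1)
B: Δ: 6! 6! 4! / 17! → 1/28588560; sum: t=1:−1/2073600 t=2:+1/34560 t=3:−1/6912 t=4:+1/10368 t=5:−1/138240 = -7/259200; 3j²(6 5 5; -1 0 1) = Δ·Π!·Σ² = 28/7293  (sign -1)
I_A²/I_B² = (12/2431)/(28/7293) = 9/7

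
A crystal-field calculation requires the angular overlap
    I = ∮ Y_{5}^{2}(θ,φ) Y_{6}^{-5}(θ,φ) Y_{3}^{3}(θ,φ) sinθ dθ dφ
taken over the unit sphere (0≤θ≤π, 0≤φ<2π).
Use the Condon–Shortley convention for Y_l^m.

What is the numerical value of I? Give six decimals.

0.169016

Checks pass: Σm=0; 14 even; l₃=3∈[1,11].
(2·5+1)(2·6+1)(2·3+1) = 1001
Δ: 8! 2! 4! / 15! → 1/675675
sum: t=3:−1/8640 t=4:+1/2304 t=5:−1/8640 = 7/34560
3j²(5 6 3; 0 0 0) = Δ·Π!·Σ² = 7/429  (sign -1)
sum: t=1:−1/241920 = -1/241920
3j²(5 6 3; 2 -5 3) = Δ·Π!·Σ² = 2/91  (sign -1)
combine: 4πI² = 1001·7/429·2/91 = 14/39
take √, sign +1: I = 0.16901560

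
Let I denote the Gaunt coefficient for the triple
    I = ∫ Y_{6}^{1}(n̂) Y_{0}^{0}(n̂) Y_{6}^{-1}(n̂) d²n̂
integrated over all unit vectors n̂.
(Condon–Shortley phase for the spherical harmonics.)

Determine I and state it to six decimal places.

Rules hold: Σm=0, L=12 even, 6≤6≤6.
N = 13·1·13 = 169
Δ = 0!·12!·0!/13! = 1/13
Racah Σ t=0..0: t=0:+1/518400 = 1/518400
⇒ 3j(6 0 6; 0 0 0)² = 1/13, sgn +1
Racah Σ t=0..0: t=0:+1/604800 = 1/604800
⇒ 3j(6 0 6; 1 0 -1)² = 1/13, sgn -1
4πI² = N·(3j₀)²·(3jₘ)² = 1/1
I = -1·√(1/4π) = -0.28209479

-0.282095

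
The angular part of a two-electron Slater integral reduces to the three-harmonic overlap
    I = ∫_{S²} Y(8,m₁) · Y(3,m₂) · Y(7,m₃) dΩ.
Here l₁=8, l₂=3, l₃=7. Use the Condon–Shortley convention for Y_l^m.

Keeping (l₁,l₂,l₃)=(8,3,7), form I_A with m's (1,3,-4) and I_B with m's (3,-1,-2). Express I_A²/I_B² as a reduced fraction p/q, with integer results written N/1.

l's match ⇒ only the (l;m) 3-j factors differ between A and B.
A: triangle coeff Δ(8,3,7) = 1/5290740; Σ_t [4,4]: t=4:+1/104509440 = 1/104509440; (3j)²=275/50388 [(8 3 7; 1 3 -4)], sign=-1
B: triangle coeff Δ(8,3,7) = 1/5290740; Σ_t [0,2]: t=0:+1/29030400 t=1:−1/5806080 t=2:+1/17418240 = -1/12441600; (3j)²=154/12597 [(8 3 7; 3 -1 -2)], sign=+1
I_A²/I_B² = (275/50388)/(154/12597) = 25/56

25/56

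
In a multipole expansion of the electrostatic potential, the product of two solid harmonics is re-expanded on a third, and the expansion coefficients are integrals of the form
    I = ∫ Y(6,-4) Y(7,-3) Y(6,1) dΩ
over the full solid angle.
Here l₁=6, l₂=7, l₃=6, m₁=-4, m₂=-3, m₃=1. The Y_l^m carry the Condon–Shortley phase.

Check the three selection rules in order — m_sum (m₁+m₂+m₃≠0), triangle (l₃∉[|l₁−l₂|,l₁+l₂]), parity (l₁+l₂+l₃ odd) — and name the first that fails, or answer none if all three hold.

m_sum

azimuthal sum: -4 − 3 + 1 = -6  ✗
1 ≤ 6 ≤ 13 (triangle on l)
L = 6 + 7 + 6 = 19 (odd)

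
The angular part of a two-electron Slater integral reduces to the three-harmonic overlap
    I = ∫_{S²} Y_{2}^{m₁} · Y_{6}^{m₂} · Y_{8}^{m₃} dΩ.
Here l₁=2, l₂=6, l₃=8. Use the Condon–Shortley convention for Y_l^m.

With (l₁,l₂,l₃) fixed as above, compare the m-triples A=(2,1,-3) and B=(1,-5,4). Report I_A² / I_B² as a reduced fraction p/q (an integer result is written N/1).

55/8

Same 2,6,8: normalisation and zero-m 3j drop out of the ratio.
A: Δ: 0! 4! 12! / 17! → 1/30940; sum: t=0:+1/14515200 = 1/14515200; 3j²(2 6 8; 2 1 -3) = Δ·Π!·Σ² = 33/3094  (sign -1)
B: Δ: 0! 4! 12! / 17! → 1/30940; sum: t=0:+1/239500800 = 1/239500800; 3j²(2 6 8; 1 -5 4) = Δ·Π!·Σ² = 12/7735  (sign +1)
I_A²/I_B² = (33/3094)/(12/7735) = 55/8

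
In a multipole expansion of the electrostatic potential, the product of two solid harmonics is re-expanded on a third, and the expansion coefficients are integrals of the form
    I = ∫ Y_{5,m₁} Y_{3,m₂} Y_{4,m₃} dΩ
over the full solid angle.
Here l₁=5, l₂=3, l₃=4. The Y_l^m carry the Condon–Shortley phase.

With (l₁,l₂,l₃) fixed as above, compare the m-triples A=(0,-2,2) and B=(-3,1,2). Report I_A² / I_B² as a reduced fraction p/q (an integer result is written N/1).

l's match ⇒ only the (l;m) 3-j factors differ between A and B.
A: triangle coeff Δ(5,3,4) = 1/180180; Σ_t [0,1]: t=0:+1/2880 t=1:−1/576 = -1/720; (3j)²=80/3003 [(5 3 4; 0 -2 2)], sign=-1
B: triangle coeff Δ(5,3,4) = 1/180180; Σ_t [2,4]: t=2:+1/5760 t=3:−1/720 t=4:+1/2304 = -1/1280; (3j)²=27/1430 [(5 3 4; -3 1 2)], sign=-1
I_A²/I_B² = (80/3003)/(27/1430) = 800/567

800/567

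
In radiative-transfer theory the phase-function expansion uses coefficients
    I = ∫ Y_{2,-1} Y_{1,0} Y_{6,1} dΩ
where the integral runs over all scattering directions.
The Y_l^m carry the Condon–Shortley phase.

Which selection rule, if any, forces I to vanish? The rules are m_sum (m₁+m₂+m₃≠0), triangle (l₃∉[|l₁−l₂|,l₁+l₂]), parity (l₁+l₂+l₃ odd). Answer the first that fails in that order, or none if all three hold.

triangle

azimuthal sum: -1 + 0 + 1 = 0  ✓
1 ≤ 6 ≤ 3 (triangle on l)  ✗
L = 2 + 1 + 6 = 9 (odd)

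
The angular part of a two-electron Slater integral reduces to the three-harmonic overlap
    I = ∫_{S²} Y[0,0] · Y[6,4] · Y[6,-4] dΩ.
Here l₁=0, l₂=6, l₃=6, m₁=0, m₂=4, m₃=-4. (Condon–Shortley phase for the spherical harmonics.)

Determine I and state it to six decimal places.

m-sum 0 ✓  L=12 even ✓  6≤6≤6 ✓
Π(2lᵢ+1) = 1×13×13 = 169
triangle coeff Δ(0,6,6) = 1/13
Σ_t [0,0]: t=0:+1/518400 = 1/518400
(3j)²=1/13 [(0 6 6; 0 0 0)], sign=+1
Σ_t [0,0]: t=0:+1/7257600 = 1/7257600
(3j)²=1/13 [(0 6 6; 0 4 -4)], sign=+1
⇒ 4πI² = 1/1
I = (+1)√(1/1/(4π)) = 0.28209479

0.282095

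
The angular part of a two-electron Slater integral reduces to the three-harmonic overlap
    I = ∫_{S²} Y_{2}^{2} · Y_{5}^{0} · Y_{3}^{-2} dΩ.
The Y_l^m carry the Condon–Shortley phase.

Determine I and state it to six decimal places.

0.053579

m-sum 0 ✓  L=10 even ✓  3≤3≤7 ✓
Π(2lᵢ+1) = 5×11×7 = 385
triangle coeff Δ(2,5,3) = 1/2310
Σ_t [2,2]: t=2:+1/144 = 1/144
(3j)²=10/231 [(2 5 3; 0 0 0)], sign=-1
Σ_t [0,0]: t=0:+1/2880 = 1/2880
(3j)²=1/462 [(2 5 3; 2 0 -2)], sign=-1
⇒ 4πI² = 25/693
I = (+1)√(25/693/(4π)) = 0.05357948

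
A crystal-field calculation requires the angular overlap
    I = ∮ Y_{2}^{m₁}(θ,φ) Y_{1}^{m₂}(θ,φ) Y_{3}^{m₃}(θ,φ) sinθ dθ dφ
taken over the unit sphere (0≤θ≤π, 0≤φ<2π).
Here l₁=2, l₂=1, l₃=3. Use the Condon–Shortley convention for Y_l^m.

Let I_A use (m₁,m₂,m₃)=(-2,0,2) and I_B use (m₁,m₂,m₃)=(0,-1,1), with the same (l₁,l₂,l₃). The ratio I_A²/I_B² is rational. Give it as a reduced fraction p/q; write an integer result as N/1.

Same 2,1,3: normalisation and zero-m 3j drop out of the ratio.
A: Δ: 0! 4! 2! / 7! → 1/105; sum: t=0:+1/24 = 1/24; 3j²(2 1 3; -2 0 2) = Δ·Π!·Σ² = 1/21  (sign -1)
B: Δ: 0! 4! 2! / 7! → 1/105; sum: t=0:+1/8 = 1/8; 3j²(2 1 3; 0 -1 1) = Δ·Π!·Σ² = 2/35  (sign +1)
I_A²/I_B² = (1/21)/(2/35) = 5/6

5/6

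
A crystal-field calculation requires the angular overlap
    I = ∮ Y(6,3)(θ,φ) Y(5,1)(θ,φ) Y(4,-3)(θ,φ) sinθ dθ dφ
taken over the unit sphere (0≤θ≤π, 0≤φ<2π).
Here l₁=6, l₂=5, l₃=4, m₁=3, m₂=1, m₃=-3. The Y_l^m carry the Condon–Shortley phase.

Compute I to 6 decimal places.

0.000000

Σmᵢ = 1 ≠ 0, so the φ-integral vanishes; I = 0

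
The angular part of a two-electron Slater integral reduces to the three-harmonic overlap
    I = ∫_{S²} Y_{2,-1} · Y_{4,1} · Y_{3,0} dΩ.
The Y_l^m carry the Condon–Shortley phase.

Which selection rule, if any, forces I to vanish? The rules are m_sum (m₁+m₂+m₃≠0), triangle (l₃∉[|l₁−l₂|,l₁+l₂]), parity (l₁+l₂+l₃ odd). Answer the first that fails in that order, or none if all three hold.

m₁+m₂+m₃ = -1 + 1 + 0 = 0  ✓
triangle: |2−4|=2 ≤ l₃=3 ≤ 2+4=6  ✓
parity: l₁+l₂+l₃ = 9 is odd  ✗

parity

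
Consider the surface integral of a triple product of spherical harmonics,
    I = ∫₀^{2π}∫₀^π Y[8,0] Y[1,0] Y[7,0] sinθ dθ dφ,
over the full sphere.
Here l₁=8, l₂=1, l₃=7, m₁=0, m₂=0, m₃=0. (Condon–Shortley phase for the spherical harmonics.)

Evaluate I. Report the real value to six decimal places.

0.244780

Rules hold: Σm=0, L=16 even, 7≤7≤9.
N = 17·3·15 = 765
Δ = 2!·14!·0!/17! = 1/2040
Racah Σ t=1..1: t=1:−1/25401600 = -1/25401600
⇒ 3j(8 1 7; 0 0 0)² = 8/255, sgn +1
(m-triple is (0,0,0) — same symbol as above.)
4πI² = N·(3j₀)²·(3jₘ)² = 64/85
I = +1·√(0.752941/4π) = 0.24477981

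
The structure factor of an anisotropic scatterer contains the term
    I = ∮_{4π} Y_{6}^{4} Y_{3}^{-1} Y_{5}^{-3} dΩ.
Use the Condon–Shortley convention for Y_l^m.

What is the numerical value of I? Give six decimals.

0.113950

Checks pass: Σm=0; 14 even; l₃=5∈[3,9].
(2·6+1)(2·3+1)(2·5+1) = 1001
Δ: 4! 8! 2! / 15! → 1/675675
sum: t=1:−1/8640 t=2:+1/2304 t=3:−1/8640 = 7/34560
3j²(6 3 5; 0 0 0) = Δ·Π!·Σ² = 7/429  (sign -1)
sum: t=0:+1/69120 t=1:−1/30240 t=2:+1/322560 = -1/64512
3j²(6 3 5; 4 -1 -3) = Δ·Π!·Σ² = 10/1001  (sign -1)
combine: 4πI² = 1001·7/429·10/1001 = 70/429
take √, sign +1: I = 0.11395029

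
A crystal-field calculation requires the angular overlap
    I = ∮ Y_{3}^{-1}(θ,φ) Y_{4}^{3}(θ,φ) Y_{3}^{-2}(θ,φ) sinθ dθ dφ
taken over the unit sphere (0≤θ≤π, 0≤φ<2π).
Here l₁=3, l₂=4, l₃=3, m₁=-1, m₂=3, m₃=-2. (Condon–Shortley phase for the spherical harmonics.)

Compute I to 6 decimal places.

-0.095955

Rules hold: Σm=0, L=10 even, 1≤3≤7.
N = 7·9·7 = 441
Δ = 4!·2!·4!/11! = 1/34650
Racah Σ t=1..3: t=1:−1/72 t=2:+1/16 t=3:−1/72 = 5/144
⇒ 3j(3 4 3; 0 0 0)² = 2/77, sgn -1
Racah Σ t=3..4: t=3:−1/144 t=4:+1/288 = -1/288
⇒ 3j(3 4 3; -1 3 -2)² = 1/99, sgn +1
4πI² = N·(3j₀)²·(3jₘ)² = 14/121
I = -1·√(0.115702/4π) = -0.09595473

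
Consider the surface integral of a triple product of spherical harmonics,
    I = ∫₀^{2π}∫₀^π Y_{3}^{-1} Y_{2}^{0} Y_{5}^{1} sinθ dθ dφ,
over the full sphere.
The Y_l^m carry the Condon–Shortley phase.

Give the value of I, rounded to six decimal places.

m-sum 0 ✓  L=10 even ✓  1≤5≤5 ✓
Π(2lᵢ+1) = 7×5×11 = 385
triangle coeff Δ(3,2,5) = 1/2310
Σ_t [0,0]: t=0:+1/144 = 1/144
(3j)²=10/231 [(3 2 5; 0 0 0)], sign=-1
Σ_t [0,0]: t=0:+1/192 = 1/192
(3j)²=3/77 [(3 2 5; -1 0 1)], sign=+1
⇒ 4πI² = 50/77
I = (-1)√(50/77/(4π)) = -0.22731846

-0.227318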